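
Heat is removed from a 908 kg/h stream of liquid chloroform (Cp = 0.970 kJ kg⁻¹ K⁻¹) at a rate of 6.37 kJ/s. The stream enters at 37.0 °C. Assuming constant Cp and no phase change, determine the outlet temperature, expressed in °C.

Q = 6.37 kJ/s = 22932 kJ/h
ΔT = Q/(ṁ·Cp) = 22932/(908×0.970) = 26.037 K
T_out = 37.0 − 26.037 = 10.963 °C

T_out = 11.0 °C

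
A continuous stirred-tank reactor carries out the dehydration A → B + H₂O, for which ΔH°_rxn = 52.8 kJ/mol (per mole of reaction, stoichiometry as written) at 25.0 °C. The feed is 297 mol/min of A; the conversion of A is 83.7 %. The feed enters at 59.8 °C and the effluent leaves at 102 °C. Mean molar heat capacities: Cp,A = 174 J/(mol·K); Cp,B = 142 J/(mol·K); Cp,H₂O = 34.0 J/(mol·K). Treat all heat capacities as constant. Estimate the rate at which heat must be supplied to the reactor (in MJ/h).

Q_in = 921 MJ/h

Extent of reaction ξ = 0.837 × 297 = 248.59 mol/min
Reaction term: ξ·ΔH°_rxn = 248.59 × 52.8 = 13125 kJ/min
Sensible, feed 59.8→25 °C: -1798.4 kJ/min
Outlet flows (mol/min): A 48.411, B 248.59, H₂O 248.59
Sensible, products 25→102 °C: 4017.5 kJ/min
Q = ΔH = 15345 kJ/min = 255.74 kW
Heat supplied = 920.68 MJ/h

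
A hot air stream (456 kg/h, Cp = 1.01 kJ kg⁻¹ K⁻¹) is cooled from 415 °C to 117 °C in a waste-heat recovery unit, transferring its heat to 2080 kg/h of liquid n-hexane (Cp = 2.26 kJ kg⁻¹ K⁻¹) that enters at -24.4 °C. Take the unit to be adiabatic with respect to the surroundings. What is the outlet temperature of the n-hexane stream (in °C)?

T_c,out = 4.80 °C

Heat released by hot stream: Q = 456 × 1.01 × (415 − 117) = 137250 kJ/h
Energy balance on cold side (adiabatic exchanger): Q = ṁ_c·Cp_c·(T_c,out − T_c,in)
T_c,out = -24.4 + 137250/(2080 × 2.26) = 4.7965 °C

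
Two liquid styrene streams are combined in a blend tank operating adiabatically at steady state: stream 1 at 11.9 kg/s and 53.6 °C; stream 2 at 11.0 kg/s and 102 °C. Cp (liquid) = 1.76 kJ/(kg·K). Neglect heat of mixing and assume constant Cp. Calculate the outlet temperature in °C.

Energy balance with Q = 0: Σ ṁᵢCp,ᵢ(T_out − Tᵢ) = 0
T_out = Σ ṁᵢCp,ᵢTᵢ / Σ ṁᵢCp,ᵢ
      = 3097.3 / 40.304 = 76.849 °C

T_out = 76.8 °C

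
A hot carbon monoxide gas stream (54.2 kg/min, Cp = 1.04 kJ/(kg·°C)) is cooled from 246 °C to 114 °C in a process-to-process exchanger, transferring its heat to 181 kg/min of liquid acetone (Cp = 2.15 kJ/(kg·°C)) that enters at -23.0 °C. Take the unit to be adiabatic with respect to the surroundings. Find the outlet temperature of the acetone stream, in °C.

Heat released by hot stream: Q = 54.2 × 1.04 × (246 − 114) = 7440.6 kJ/min
Energy balance on cold side (adiabatic exchanger): Q = ṁ_c·Cp_c·(T_c,out − T_c,in)
T_c,out = -23.0 + 7440.6/(181 × 2.15) = -3.8799 °C

T_c,out = -3.88 °C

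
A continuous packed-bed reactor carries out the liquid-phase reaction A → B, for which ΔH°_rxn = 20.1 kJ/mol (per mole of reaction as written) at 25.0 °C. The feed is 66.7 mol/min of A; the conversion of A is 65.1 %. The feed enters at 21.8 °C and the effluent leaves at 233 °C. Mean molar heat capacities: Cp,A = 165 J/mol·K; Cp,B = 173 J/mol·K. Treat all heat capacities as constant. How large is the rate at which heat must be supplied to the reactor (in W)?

Q_in = 54500 W

Extent of reaction ξ = 0.651 × 66.7 = 43.422 mol/min
Reaction term: ξ·ΔH°_rxn = 43.422 × 20.1 = 872.78 kJ/min
Sensible, feed 21.8→25 °C: 35.218 kJ/min
Outlet flows (mol/min): A 23.278, B 43.422
Sensible, products 25→233 °C: 2361.4 kJ/min
Q = ΔH = 3269.4 kJ/min = 54.49 kW
Heat supplied = 54490 W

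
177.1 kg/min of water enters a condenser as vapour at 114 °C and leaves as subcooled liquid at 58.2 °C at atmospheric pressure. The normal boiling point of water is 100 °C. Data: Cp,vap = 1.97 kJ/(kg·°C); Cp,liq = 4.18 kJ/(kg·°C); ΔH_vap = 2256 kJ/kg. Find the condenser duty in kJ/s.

Q_c = 7260 kJ/s

vapour 114→100 °C: -27.58 kJ/kg
condensation at 100 °C: -2256 kJ/kg
liquid 100→58.2 °C: -174.72 kJ/kg
Δh = -27.58 + -2256 + -174.72 = -2458.3 kJ/kg
Q = ṁ·Δh = 177.1 kg/min × -2458.3 kJ/kg = -435370 kJ/min
|Q| = 7256.1 kW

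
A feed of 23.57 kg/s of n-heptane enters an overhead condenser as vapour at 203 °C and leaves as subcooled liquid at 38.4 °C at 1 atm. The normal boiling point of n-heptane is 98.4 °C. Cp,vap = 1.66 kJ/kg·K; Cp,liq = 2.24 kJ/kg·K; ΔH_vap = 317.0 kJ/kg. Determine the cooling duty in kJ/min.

Q_c = 884000 kJ/min

vapour 203→98.4 °C: -173.64 kJ/kg
condensation at 98.4 °C: -317 kJ/kg
liquid 98.4→38.4 °C: -134.4 kJ/kg
Δh = -173.64 + -317 + -134.4 = -625.04 kJ/kg
Q = ṁ·Δh = 23.57 kg/s × -625.04 kJ/kg = -14732 kJ/s
|Q| = 14732 kW = 883930 kJ/min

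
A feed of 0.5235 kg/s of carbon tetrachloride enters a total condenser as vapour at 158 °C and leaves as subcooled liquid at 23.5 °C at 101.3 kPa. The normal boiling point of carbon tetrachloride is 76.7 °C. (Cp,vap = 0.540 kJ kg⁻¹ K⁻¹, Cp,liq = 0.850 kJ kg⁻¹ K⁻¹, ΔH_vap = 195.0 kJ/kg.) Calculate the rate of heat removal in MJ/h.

vapour 158→76.7 °C: -43.902 kJ/kg
condensation at 76.7 °C: -195 kJ/kg
liquid 76.7→23.5 °C: -45.22 kJ/kg
Δh = -43.902 + -195 + -45.22 = -284.12 kJ/kg
Q = ṁ·Δh = 0.5235 kg/s × -284.12 kJ/kg = -148.74 kJ/s
|Q| = 148.74 kW = 535.46 MJ/h

Q_c = 535 MJ/h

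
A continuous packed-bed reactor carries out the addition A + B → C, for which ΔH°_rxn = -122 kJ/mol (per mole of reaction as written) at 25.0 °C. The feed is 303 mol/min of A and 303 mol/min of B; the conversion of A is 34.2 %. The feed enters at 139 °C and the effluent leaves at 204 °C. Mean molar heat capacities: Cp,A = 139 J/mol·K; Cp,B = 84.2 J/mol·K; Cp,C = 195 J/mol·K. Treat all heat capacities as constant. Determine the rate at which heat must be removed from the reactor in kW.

Extent of reaction ξ = 0.342 × 303 = 103.63 mol/min
Reaction term: ξ·ΔH°_rxn = 103.63 × -122 = -12642 kJ/min
Sensible, feed 139→25 °C: -7709.8 kJ/min
Outlet flows (mol/min): A 199.37, B 199.37, C 103.63
Sensible, products 25→204 °C: 11583 kJ/min
Q = ΔH = -8769.5 kJ/min = -146.16 kW
Heat removed = 146.16 kW

Q_out = 146 kW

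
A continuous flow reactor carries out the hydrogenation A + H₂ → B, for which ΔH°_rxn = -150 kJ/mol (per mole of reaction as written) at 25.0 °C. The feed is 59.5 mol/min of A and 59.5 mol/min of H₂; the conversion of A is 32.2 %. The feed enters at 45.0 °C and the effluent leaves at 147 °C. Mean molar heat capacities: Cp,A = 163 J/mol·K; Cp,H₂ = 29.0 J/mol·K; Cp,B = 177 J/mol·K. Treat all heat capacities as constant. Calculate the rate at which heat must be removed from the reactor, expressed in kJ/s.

Extent of reaction ξ = 0.322 × 59.5 = 19.159 mol/min
Reaction term: ξ·ΔH°_rxn = 19.159 × -150 = -2873.8 kJ/min
Sensible, feed 45.0→25 °C: -228.48 kJ/min
Outlet flows (mol/min): A 40.341, H₂ 40.341, B 19.159
Sensible, products 25→147 °C: 1358.7 kJ/min
Q = ΔH = -1743.7 kJ/min = -29.061 kW
Heat removed = 29.061 kJ/s

Q_out = 29.1 kJ/s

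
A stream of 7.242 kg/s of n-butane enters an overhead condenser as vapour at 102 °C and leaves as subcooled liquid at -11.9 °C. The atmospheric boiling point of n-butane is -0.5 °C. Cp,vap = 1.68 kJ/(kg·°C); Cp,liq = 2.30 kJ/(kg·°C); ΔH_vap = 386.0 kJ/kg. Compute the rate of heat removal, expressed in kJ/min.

vapour 102→-0.5 °C: -172.2 kJ/kg
condensation at -0.5 °C: -386 kJ/kg
liquid -0.5→-11.9 °C: -26.22 kJ/kg
Δh = -172.2 + -386 + -26.22 = -584.42 kJ/kg
Q = ṁ·Δh = 7.242 kg/s × -584.42 kJ/kg = -4232.4 kJ/s
|Q| = 4232.4 kW = 253940 kJ/min

Q_c = 254000 kJ/min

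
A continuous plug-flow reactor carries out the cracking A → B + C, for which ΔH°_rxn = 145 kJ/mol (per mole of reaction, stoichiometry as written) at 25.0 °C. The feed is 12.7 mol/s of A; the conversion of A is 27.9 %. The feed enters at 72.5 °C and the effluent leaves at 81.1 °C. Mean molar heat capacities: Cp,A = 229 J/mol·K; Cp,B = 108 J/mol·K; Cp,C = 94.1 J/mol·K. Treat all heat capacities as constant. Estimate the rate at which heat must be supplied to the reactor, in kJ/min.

Q_in = 32000 kJ/min

Extent of reaction ξ = 0.279 × 12.7 = 3.5433 mol/s
Reaction term: ξ·ΔH°_rxn = 3.5433 × 145 = 513.78 kJ/s
Sensible, feed 72.5→25 °C: -138.14 kJ/s
Outlet flows (mol/s): A 9.1567, B 3.5433, C 3.5433
Sensible, products 25→81.1 °C: 157.81 kJ/s
Q = ΔH = 533.44 kJ/s = 533.44 kW
Heat supplied = 32007 kJ/min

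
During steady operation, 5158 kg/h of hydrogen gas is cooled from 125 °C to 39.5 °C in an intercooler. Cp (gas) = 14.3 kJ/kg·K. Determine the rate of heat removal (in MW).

Q = ṁ·Cp·ΔT = 5158 × 14.3 × (39.5 − 125) = -6.3064e+06 kJ/h
Converting: 6.3064e+06 / 3600 s = 1751.8 kW
Cooling duty = 1.7518 MW

Q_c = 1.75 MW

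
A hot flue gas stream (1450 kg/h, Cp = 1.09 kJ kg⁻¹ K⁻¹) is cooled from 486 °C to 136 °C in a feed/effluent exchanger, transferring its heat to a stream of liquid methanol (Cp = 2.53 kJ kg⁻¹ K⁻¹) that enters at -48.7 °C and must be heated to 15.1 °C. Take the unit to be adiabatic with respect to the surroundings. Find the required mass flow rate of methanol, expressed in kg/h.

ṁ_c = 3430 kg/h

Heat released by hot stream: Q = 1450 × 1.09 × (486 − 136) = 553180 kJ/h
Energy balance on cold side (adiabatic exchanger): Q = ṁ_c·Cp_c·(T_c,out − T_c,in)
ṁ_c = 553180 / [2.53 × (15.1 − -48.7)] = 3427.1 kg/h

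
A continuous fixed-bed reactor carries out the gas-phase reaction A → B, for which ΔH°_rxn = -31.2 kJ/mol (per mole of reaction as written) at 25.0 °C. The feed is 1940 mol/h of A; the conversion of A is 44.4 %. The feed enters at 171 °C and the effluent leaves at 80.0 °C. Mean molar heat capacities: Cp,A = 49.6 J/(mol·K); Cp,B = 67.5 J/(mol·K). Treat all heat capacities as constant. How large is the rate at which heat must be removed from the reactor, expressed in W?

Extent of reaction ξ = 0.444 × 1940 = 861.36 mol/h
Reaction term: ξ·ΔH°_rxn = 861.36 × -31.2 = -26874 kJ/h
Sensible, feed 171→25 °C: -14049 kJ/h
Outlet flows (mol/h): A 1078.6, B 861.36
Sensible, products 25→80.0 °C: 6140.3 kJ/h
Q = ΔH = -34783 kJ/h = -9.6619 kW
Heat removed = 9661.9 W

Q_out = 9660 W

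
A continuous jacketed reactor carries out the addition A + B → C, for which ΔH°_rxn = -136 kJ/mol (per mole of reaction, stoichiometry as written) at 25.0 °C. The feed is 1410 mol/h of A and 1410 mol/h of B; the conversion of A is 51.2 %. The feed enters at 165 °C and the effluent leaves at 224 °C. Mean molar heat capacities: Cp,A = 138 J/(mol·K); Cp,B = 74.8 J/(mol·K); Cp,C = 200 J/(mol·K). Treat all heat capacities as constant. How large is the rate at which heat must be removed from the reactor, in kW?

Extent of reaction ξ = 0.512 × 1410 = 721.92 mol/h
Reaction term: ξ·ΔH°_rxn = 721.92 × -136 = -98181 kJ/h
Sensible, feed 165→25 °C: -42007 kJ/h
Outlet flows (mol/h): A 688.08, B 688.08, C 721.92
Sensible, products 25→224 °C: 57871 kJ/h
Q = ΔH = -82317 kJ/h = -22.866 kW
Heat removed = 22.866 kW

Q_out = 22.9 kW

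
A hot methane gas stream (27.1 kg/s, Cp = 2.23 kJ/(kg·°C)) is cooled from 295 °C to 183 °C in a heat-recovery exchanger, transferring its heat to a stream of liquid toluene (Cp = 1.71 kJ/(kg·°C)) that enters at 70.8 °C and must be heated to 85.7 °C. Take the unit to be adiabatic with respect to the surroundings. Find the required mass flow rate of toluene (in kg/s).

ṁ_c = 266 kg/s

Heat released by hot stream: Q = 27.1 × 2.23 × (295 − 183) = 6768.5 kJ/s
Energy balance on cold side (adiabatic exchanger): Q = ṁ_c·Cp_c·(T_c,out − T_c,in)
ṁ_c = 6768.5 / [1.71 × (85.7 − 70.8)] = 265.65 kg/s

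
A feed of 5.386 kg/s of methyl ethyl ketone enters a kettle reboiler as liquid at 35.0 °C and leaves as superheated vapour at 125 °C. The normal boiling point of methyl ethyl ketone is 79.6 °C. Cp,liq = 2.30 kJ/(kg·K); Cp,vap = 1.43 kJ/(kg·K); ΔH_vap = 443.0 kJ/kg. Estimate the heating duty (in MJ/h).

Q = 11800 MJ/h

liquid 35.0→79.6 °C: 102.58 kJ/kg
vaporisation at 79.6 °C: 443 kJ/kg
vapour 79.6→125 °C: 64.922 kJ/kg
Δh = 102.58 + 443 + 64.922 = 610.5 kJ/kg
Q = ṁ·Δh = 5.386 kg/s × 610.5 kJ/kg = 3288.2 kJ/s
|Q| = 3288.2 kW = 11837 MJ/h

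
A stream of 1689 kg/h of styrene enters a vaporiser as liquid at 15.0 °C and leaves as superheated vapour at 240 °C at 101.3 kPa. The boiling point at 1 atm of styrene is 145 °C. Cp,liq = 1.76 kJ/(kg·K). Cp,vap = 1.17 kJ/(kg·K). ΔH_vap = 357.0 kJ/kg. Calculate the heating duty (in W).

liquid 15.0→145 °C: 228.8 kJ/kg
vaporisation at 145 °C: 357 kJ/kg
vapour 145→240 °C: 111.15 kJ/kg
Δh = 228.8 + 357 + 111.15 = 696.95 kJ/kg
Q = ṁ·Δh = 1689 kg/h × 696.95 kJ/kg = 1.1771e+06 kJ/h
|Q| = 326.99 kW = 326990 W

Q = 327000 W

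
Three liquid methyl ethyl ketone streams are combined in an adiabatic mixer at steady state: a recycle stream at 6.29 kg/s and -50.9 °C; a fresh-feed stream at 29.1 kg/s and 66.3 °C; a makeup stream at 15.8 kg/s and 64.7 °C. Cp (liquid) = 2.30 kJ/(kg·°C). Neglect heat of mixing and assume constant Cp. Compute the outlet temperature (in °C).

Energy balance with Q = 0: Σ ṁᵢCp,ᵢ(T_out − Tᵢ) = 0
T_out = Σ ṁᵢCp,ᵢTᵢ / Σ ṁᵢCp,ᵢ
      = 6052.3 / 117.74 = 51.405 °C

T_out = 51.4 °C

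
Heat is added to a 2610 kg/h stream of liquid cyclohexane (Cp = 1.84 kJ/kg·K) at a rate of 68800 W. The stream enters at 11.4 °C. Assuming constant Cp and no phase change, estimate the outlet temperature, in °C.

Q = 68800 W = 247680 kJ/h
ΔT = Q/(ṁ·Cp) = 247680/(2610×1.84) = 51.574 K
T_out = 11.4 + 51.574 = 62.974 °C

T_out = 63.0 °C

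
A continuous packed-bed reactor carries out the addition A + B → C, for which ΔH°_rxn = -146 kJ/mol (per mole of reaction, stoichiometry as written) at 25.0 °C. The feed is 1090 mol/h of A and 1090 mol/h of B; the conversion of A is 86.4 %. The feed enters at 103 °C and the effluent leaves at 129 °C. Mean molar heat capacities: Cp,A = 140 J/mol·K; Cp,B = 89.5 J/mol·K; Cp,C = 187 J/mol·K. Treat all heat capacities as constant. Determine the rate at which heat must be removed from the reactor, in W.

Q_out = 37500 W

Extent of reaction ξ = 0.864 × 1090 = 941.76 mol/h
Reaction term: ξ·ΔH°_rxn = 941.76 × -146 = -137500 kJ/h
Sensible, feed 103→25 °C: -19512 kJ/h
Outlet flows (mol/h): A 148.24, B 148.24, C 941.76
Sensible, products 25→129 °C: 21854 kJ/h
Q = ΔH = -135160 kJ/h = -37.543 kW
Heat removed = 37543 W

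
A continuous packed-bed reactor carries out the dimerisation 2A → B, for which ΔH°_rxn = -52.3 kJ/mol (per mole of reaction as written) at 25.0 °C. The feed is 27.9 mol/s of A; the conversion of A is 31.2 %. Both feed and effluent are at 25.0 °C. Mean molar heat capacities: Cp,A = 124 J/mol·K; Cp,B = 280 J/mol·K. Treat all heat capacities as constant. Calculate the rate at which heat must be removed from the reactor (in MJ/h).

Q_out = 819 MJ/h

Extent of reaction ξ = 0.312 × 27.9 / 2 = 4.3524 mol/s
Reaction term: ξ·ΔH°_rxn = 4.3524 × -52.3 = -227.63 kJ/s
Q = ΔH = -227.63 kJ/s = -227.63 kW
Heat removed = 819.47 MJ/h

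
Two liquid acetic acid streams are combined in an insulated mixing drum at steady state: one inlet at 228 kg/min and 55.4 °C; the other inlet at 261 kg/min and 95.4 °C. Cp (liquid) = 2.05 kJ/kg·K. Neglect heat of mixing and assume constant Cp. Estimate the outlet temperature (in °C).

T_out = 76.7 °C

Adiabatic, steady state ⇒ Σ ṁᵢCp,ᵢ(T_out − Tᵢ) = 0
Σ ṁᵢCp,ᵢTᵢ = 228×2.05×55.4 + 261×2.05×95.4 = 76938
Σ ṁᵢCp,ᵢ = 228×2.05 + 261×2.05 = 1002.4
T_out = 76938 / 1002.4 = 76.75 °C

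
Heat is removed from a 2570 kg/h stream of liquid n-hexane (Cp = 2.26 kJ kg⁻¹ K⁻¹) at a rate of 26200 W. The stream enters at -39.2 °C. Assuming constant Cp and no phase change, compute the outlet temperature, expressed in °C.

Q = 26200 W = 94320 kJ/h
ΔT = Q/(ṁ·Cp) = 94320/(2570×2.26) = 16.239 K
T_out = -39.2 − 16.239 = -55.439 °C

T_out = -55.4 °C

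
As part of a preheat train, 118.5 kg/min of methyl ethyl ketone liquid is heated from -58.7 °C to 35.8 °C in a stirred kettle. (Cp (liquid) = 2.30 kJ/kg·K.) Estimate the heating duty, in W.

Q = 429000 W

Q = ṁ·Cp·ΔT = 118.5 × 2.30 × (35.8 − -58.7) = 25756 kJ/min
Converting: 25756 / 60 s = 429.27 kW
Heating duty = 429270 W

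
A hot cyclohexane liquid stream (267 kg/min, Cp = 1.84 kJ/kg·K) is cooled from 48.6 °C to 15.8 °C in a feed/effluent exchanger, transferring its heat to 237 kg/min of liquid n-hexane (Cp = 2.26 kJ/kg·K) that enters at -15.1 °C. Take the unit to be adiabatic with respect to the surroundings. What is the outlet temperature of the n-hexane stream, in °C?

Heat released by hot stream: Q = 267 × 1.84 × (48.6 − 15.8) = 16114 kJ/min
Energy balance on cold side (adiabatic exchanger): Q = ṁ_c·Cp_c·(T_c,out − T_c,in)
T_c,out = -15.1 + 16114/(237 × 2.26) = 14.985 °C

T_c,out = 15.0 °C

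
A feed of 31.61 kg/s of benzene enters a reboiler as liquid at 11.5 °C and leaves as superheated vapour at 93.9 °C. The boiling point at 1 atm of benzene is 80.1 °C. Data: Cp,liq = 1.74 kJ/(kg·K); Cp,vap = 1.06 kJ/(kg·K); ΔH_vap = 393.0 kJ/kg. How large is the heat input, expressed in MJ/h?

Q = 60000 MJ/h

liquid 11.5→80.1 °C: 119.36 kJ/kg
vaporisation at 80.1 °C: 393 kJ/kg
vapour 80.1→93.9 °C: 14.628 kJ/kg
Δh = 119.36 + 393 + 14.628 = 526.99 kJ/kg
Q = ṁ·Δh = 31.61 kg/s × 526.99 kJ/kg = 16658 kJ/s
|Q| = 16658 kW = 59970 MJ/h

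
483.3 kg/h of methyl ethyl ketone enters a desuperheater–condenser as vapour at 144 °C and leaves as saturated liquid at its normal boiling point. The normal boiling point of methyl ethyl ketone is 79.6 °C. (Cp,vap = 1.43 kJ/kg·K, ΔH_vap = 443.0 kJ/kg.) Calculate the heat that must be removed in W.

Q_c = 71800 W

vapour 144→79.6 °C: -92.092 kJ/kg
condensation at 79.6 °C: -443 kJ/kg
Δh = -92.092 + -443 = -535.09 kJ/kg
Q = ṁ·Δh = 483.3 kg/h × -535.09 kJ/kg = -258610 kJ/h
|Q| = 71.836 kW = 71836 W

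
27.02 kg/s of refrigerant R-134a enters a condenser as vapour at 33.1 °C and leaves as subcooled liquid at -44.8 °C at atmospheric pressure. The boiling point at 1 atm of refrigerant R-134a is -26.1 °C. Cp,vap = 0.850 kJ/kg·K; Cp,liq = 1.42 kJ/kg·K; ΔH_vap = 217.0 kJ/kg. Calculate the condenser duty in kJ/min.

vapour 33.1→-26.1 °C: -50.32 kJ/kg
condensation at -26.1 °C: -217 kJ/kg
liquid -26.1→-44.8 °C: -26.554 kJ/kg
Δh = -50.32 + -217 + -26.554 = -293.87 kJ/kg
Q = ṁ·Δh = 27.02 kg/s × -293.87 kJ/kg = -7940.5 kJ/s
|Q| = 7940.5 kW = 476430 kJ/min

Q_c = 476000 kJ/min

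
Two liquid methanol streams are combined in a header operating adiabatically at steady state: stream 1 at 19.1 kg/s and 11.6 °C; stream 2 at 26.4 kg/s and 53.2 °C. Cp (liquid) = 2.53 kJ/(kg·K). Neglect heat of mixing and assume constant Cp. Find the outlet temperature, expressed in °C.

T_out = 35.7 °C

Adiabatic, steady state ⇒ Σ ṁᵢCp,ᵢ(T_out − Tᵢ) = 0
Σ ṁᵢCp,ᵢTᵢ = 19.1×2.53×11.6 + 26.4×2.53×53.2 = 4113.9
Σ ṁᵢCp,ᵢ = 19.1×2.53 + 26.4×2.53 = 115.11
T_out = 4113.9 / 115.11 = 35.737 °C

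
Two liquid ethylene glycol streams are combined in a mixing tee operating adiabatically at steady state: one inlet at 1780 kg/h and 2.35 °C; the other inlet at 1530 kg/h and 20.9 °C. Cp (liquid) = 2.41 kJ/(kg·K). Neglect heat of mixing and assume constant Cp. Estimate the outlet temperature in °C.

Energy balance with Q = 0: Σ ṁᵢCp,ᵢ(T_out − Tᵢ) = 0
T_out = Σ ṁᵢCp,ᵢTᵢ / Σ ṁᵢCp,ᵢ
      = 87146 / 7977.1 = 10.924 °C

T_out = 10.9 °C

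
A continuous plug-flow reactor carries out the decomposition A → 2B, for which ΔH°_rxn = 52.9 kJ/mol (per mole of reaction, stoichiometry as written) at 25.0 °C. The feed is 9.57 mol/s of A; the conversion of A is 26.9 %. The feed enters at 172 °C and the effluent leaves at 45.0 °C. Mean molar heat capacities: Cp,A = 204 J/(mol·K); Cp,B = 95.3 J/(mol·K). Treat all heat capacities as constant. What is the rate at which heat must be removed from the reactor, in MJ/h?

Q_out = 405 MJ/h

Extent of reaction ξ = 0.269 × 9.57 = 2.5743 mol/s
Reaction term: ξ·ΔH°_rxn = 2.5743 × 52.9 = 136.18 kJ/s
Sensible, feed 172→25 °C: -286.99 kJ/s
Outlet flows (mol/s): A 6.9957, B 5.1487
Sensible, products 25→45.0 °C: 38.356 kJ/s
Q = ΔH = -112.45 kJ/s = -112.45 kW
Heat removed = 404.81 MJ/h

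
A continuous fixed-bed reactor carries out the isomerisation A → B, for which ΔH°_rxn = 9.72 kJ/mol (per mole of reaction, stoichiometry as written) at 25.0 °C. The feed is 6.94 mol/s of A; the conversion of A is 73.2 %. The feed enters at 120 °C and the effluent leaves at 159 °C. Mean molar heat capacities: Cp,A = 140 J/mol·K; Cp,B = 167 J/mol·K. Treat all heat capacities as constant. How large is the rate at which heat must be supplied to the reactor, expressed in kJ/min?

Extent of reaction ξ = 0.732 × 6.94 = 5.0801 mol/s
Reaction term: ξ·ΔH°_rxn = 5.0801 × 9.72 = 49.378 kJ/s
Sensible, feed 120→25 °C: -92.302 kJ/s
Outlet flows (mol/s): A 1.8599, B 5.0801
Sensible, products 25→159 °C: 148.57 kJ/s
Q = ΔH = 105.65 kJ/s = 105.65 kW
Heat supplied = 6339 kJ/min

Q_in = 6340 kJ/min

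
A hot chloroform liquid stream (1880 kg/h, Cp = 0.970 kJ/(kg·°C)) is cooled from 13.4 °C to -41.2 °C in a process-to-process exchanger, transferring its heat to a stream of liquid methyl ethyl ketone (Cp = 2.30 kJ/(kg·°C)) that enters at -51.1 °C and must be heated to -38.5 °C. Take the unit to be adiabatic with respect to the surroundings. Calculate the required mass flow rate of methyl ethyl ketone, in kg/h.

ṁ_c = 3440 kg/h

Heat released by hot stream: Q = 1880 × 0.970 × (13.4 − -41.2) = 99569 kJ/h
Energy balance on cold side (adiabatic exchanger): Q = ṁ_c·Cp_c·(T_c,out − T_c,in)
ṁ_c = 99569 / [2.30 × (-38.5 − -51.1)] = 3435.8 kg/h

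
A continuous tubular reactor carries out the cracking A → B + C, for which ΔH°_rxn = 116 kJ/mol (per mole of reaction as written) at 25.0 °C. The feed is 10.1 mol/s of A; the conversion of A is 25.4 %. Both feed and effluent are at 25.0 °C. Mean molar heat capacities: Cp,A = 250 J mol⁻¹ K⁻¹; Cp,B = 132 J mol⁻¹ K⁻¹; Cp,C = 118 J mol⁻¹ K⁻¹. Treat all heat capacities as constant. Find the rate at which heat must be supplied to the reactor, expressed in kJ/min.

Q_in = 17900 kJ/min

Extent of reaction ξ = 0.254 × 10.1 = 2.5654 mol/s
Reaction term: ξ·ΔH°_rxn = 2.5654 × 116 = 297.59 kJ/s
Q = ΔH = 297.59 kJ/s = 297.59 kW
Heat supplied = 17855 kJ/min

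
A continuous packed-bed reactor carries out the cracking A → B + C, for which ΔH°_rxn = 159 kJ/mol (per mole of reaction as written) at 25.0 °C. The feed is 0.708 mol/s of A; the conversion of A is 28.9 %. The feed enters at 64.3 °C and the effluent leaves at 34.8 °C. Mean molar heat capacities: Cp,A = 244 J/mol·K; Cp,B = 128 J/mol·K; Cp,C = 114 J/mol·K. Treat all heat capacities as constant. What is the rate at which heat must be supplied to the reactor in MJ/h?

Q_in = 98.8 MJ/h

Extent of reaction ξ = 0.289 × 0.708 = 0.20461 mol/s
Reaction term: ξ·ΔH°_rxn = 0.20461 × 159 = 32.533 kJ/s
Sensible, feed 64.3→25 °C: -6.7892 kJ/s
Outlet flows (mol/s): A 0.50339, B 0.20461, C 0.20461
Sensible, products 25→34.8 °C: 1.689 kJ/s
Q = ΔH = 27.433 kJ/s = 27.433 kW
Heat supplied = 98.759 MJ/h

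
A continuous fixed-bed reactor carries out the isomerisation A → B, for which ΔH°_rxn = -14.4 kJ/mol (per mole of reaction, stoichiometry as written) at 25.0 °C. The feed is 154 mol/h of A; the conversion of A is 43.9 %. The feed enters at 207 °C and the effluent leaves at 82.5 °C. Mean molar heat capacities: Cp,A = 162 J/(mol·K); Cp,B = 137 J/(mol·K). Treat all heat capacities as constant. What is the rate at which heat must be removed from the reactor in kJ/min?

Q_out = 69.6 kJ/min

Extent of reaction ξ = 0.439 × 154 = 67.606 mol/h
Reaction term: ξ·ΔH°_rxn = 67.606 × -14.4 = -973.53 kJ/h
Sensible, feed 207→25 °C: -4540.5 kJ/h
Outlet flows (mol/h): A 86.394, B 67.606
Sensible, products 25→82.5 °C: 1337.3 kJ/h
Q = ΔH = -4176.7 kJ/h = -1.1602 kW
Heat removed = 69.612 kJ/min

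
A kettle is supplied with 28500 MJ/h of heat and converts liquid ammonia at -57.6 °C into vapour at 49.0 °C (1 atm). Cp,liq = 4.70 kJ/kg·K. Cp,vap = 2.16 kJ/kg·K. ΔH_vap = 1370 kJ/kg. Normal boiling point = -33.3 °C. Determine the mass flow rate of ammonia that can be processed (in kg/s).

ṁ = 4.76 kg/s

Δh = 4.70×(-33.3−-57.6) + 1370 + 2.16×(49.0−-33.3) = 1662 kJ/kg
Q = 28500 MJ/h = 7916.7 kJ/s = 7916.7 kJ/s
ṁ = Q/Δh = 7916.7 / 1662 = 4.7634 kg/s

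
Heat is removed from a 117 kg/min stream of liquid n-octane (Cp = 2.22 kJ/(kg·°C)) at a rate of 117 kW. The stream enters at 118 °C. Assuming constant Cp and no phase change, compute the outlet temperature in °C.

T_out = 91.0 °C

Q = 117 kW = 7020 kJ/min
ΔT = Q/(ṁ·Cp) = 7020/(117×2.22) = 27.027 K
T_out = 118 − 27.027 = 90.973 °C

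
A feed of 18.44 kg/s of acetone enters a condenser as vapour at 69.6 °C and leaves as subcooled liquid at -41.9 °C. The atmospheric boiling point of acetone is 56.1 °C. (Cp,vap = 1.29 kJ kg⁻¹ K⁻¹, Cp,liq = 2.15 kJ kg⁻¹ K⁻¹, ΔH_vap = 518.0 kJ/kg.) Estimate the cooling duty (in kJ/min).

Q_c = 826000 kJ/min

vapour 69.6→56.1 °C: -17.415 kJ/kg
condensation at 56.1 °C: -518 kJ/kg
liquid 56.1→-41.9 °C: -210.7 kJ/kg
Δh = -17.415 + -518 + -210.7 = -746.12 kJ/kg
Q = ṁ·Δh = 18.44 kg/s × -746.12 kJ/kg = -13758 kJ/s
|Q| = 13758 kW = 825500 kJ/min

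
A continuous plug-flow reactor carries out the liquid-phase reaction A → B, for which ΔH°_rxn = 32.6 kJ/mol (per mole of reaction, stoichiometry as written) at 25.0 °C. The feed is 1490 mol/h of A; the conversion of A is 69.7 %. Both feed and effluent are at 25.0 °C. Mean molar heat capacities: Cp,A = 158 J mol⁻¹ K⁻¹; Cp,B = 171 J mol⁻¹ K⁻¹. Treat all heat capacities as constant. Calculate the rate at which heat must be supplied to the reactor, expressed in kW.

Q_in = 9.40 kW

Extent of reaction ξ = 0.697 × 1490 = 1038.5 mol/h
Reaction term: ξ·ΔH°_rxn = 1038.5 × 32.6 = 33856 kJ/h
Q = ΔH = 33856 kJ/h = 9.4045 kW
Heat supplied = 9.4045 kW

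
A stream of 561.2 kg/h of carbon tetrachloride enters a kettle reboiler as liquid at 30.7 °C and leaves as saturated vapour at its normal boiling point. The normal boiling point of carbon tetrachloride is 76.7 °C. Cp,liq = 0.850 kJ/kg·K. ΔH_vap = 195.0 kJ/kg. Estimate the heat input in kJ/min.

Q = 2190 kJ/min

liquid 30.7→76.7 °C: 39.1 kJ/kg
vaporisation at 76.7 °C: 195 kJ/kg
Δh = 39.1 + 195 = 234.1 kJ/kg
Q = ṁ·Δh = 561.2 kg/h × 234.1 kJ/kg = 131380 kJ/h
|Q| = 36.494 kW = 2189.6 kJ/min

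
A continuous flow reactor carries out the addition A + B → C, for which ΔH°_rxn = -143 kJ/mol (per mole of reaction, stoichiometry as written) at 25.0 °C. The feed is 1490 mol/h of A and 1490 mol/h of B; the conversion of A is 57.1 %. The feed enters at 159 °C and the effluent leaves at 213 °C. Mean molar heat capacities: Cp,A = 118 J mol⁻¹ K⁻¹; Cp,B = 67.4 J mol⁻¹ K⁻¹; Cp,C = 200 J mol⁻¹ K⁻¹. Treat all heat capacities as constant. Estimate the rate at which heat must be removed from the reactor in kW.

Q_out = 29.0 kW

Extent of reaction ξ = 0.571 × 1490 = 850.79 mol/h
Reaction term: ξ·ΔH°_rxn = 850.79 × -143 = -121660 kJ/h
Sensible, feed 159→25 °C: -37017 kJ/h
Outlet flows (mol/h): A 639.21, B 639.21, C 850.79
Sensible, products 25→213 °C: 54269 kJ/h
Q = ΔH = -104410 kJ/h = -29.003 kW
Heat removed = 29.003 kW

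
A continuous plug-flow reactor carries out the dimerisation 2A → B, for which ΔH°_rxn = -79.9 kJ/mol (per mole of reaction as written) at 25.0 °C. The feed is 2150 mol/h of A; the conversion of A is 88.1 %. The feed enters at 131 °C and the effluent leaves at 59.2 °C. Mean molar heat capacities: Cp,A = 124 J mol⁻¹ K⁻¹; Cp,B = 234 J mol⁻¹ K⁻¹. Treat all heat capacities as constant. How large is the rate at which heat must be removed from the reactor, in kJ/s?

Q_out = 26.5 kJ/s

Extent of reaction ξ = 0.881 × 2150 / 2 = 947.08 mol/h
Reaction term: ξ·ΔH°_rxn = 947.08 × -79.9 = -75671 kJ/h
Sensible, feed 131→25 °C: -28260 kJ/h
Outlet flows (mol/h): A 255.85, B 947.08
Sensible, products 25→59.2 °C: 8664.3 kJ/h
Q = ΔH = -95267 kJ/h = -26.463 kW
Heat removed = 26.463 kJ/s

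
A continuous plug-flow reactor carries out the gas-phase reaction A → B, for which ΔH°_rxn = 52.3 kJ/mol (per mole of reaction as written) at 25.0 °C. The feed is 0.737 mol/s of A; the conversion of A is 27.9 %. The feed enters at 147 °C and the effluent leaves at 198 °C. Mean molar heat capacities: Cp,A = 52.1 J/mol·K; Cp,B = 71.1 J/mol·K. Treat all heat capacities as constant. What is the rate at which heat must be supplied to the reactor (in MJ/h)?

Extent of reaction ξ = 0.279 × 0.737 = 0.20562 mol/s
Reaction term: ξ·ΔH°_rxn = 0.20562 × 52.3 = 10.754 kJ/s
Sensible, feed 147→25 °C: -4.6845 kJ/s
Outlet flows (mol/s): A 0.53138, B 0.20562
Sensible, products 25→198 °C: 7.3187 kJ/s
Q = ΔH = 13.388 kJ/s = 13.388 kW
Heat supplied = 48.198 MJ/h

Q_in = 48.2 MJ/h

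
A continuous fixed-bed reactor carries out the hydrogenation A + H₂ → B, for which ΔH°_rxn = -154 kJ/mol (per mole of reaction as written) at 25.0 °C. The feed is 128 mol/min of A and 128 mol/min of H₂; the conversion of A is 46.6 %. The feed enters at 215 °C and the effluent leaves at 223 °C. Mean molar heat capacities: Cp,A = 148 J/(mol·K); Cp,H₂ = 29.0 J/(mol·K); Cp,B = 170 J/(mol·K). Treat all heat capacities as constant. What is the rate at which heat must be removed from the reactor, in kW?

Extent of reaction ξ = 0.466 × 128 = 59.648 mol/min
Reaction term: ξ·ΔH°_rxn = 59.648 × -154 = -9185.8 kJ/min
Sensible, feed 215→25 °C: -4304.6 kJ/min
Outlet flows (mol/min): A 68.352, H₂ 68.352, B 59.648
Sensible, products 25→223 °C: 4403.2 kJ/min
Q = ΔH = -9087.2 kJ/min = -151.45 kW
Heat removed = 151.45 kW

Q_out = 151 kW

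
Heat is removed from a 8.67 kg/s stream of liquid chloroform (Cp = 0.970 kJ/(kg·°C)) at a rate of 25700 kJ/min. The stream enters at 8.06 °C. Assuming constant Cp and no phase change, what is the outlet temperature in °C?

Q = 25700 kJ/min = 428.33 kJ/s
ΔT = Q/(ṁ·Cp) = 428.33/(8.67×0.970) = 50.932 K
T_out = 8.06 − 50.932 = -42.872 °C

T_out = -42.9 °C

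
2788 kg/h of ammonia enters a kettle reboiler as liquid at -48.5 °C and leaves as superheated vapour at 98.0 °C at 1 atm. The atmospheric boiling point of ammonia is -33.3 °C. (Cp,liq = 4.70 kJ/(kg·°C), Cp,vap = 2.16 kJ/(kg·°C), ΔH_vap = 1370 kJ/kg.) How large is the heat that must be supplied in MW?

liquid -48.5→-33.3 °C: 71.44 kJ/kg
vaporisation at -33.3 °C: 1370 kJ/kg
vapour -33.3→98.0 °C: 283.61 kJ/kg
Δh = 71.44 + 1370 + 283.61 = 1725 kJ/kg
Q = ṁ·Δh = 2788 kg/h × 1725 kJ/kg = 4.8094e+06 kJ/h
|Q| = 1336 kW = 1.336 MW

Q = 1.34 MW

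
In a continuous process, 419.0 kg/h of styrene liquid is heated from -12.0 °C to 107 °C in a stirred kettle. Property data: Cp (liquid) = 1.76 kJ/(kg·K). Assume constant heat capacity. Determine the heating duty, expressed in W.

Q = 24400 W

Q = ṁ·Cp·ΔT = 419.0 × 1.76 × (107 − -12.0) = 87755 kJ/h
Converting: 87755 / 3600 s = 24.376 kW
Heating duty = 24376 W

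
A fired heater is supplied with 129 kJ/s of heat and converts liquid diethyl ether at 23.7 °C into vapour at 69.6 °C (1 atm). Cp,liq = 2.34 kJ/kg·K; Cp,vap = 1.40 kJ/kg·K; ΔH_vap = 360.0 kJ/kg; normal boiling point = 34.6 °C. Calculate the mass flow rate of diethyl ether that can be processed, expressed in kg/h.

Δh = 2.34×(34.6−23.7) + 360.0 + 1.40×(69.6−34.6) = 434.51 kJ/kg
Q = 129 kJ/s = 129 kJ/s = 464400 kJ/h
ṁ = Q/Δh = 464400 / 434.51 = 1068.8 kg/h

ṁ = 1070 kg/h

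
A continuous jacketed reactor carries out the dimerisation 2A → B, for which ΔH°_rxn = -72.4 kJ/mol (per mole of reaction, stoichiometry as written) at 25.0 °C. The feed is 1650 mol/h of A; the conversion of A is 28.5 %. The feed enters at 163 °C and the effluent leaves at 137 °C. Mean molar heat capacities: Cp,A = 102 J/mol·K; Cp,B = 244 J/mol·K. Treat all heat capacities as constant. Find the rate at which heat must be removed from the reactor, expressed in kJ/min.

Q_out = 339 kJ/min

Extent of reaction ξ = 0.285 × 1650 / 2 = 235.12 mol/h
Reaction term: ξ·ΔH°_rxn = 235.12 × -72.4 = -17023 kJ/h
Sensible, feed 163→25 °C: -23225 kJ/h
Outlet flows (mol/h): A 1179.8, B 235.12
Sensible, products 25→137 °C: 19903 kJ/h
Q = ΔH = -20345 kJ/h = -5.6515 kW
Heat removed = 339.09 kJ/min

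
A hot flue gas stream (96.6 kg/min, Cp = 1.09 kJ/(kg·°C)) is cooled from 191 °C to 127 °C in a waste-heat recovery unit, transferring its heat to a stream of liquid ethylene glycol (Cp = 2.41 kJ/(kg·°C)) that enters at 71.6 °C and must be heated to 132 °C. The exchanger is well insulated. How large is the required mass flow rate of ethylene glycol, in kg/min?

Heat released by hot stream: Q = 96.6 × 1.09 × (191 − 127) = 6738.8 kJ/min
Energy balance on cold side (adiabatic exchanger): Q = ṁ_c·Cp_c·(T_c,out − T_c,in)
ṁ_c = 6738.8 / [2.41 × (132 − 71.6)] = 46.295 kg/min

ṁ_c = 46.3 kg/min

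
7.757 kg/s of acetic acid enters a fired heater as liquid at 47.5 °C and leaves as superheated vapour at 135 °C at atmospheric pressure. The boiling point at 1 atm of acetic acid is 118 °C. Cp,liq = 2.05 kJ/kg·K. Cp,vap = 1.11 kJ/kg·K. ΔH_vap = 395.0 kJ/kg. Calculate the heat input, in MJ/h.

liquid 47.5→118 °C: 144.52 kJ/kg
vaporisation at 118 °C: 395 kJ/kg
vapour 118→135 °C: 18.87 kJ/kg
Δh = 144.52 + 395 + 18.87 = 558.39 kJ/kg
Q = ṁ·Δh = 7.757 kg/s × 558.39 kJ/kg = 4331.5 kJ/s
|Q| = 4331.5 kW = 15593 MJ/h

Q = 15600 MJ/h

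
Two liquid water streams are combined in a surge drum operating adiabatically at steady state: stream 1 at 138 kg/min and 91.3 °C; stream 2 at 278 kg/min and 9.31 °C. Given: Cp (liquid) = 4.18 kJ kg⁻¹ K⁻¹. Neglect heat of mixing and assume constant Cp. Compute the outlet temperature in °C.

T_out = 36.5 °C

No heat crosses the boundary, so H_out = H_in.
T_out = Σ ṁᵢCp,ᵢTᵢ / Σ ṁᵢCp,ᵢ
      = 63484 / 1738.9 = 36.509 °C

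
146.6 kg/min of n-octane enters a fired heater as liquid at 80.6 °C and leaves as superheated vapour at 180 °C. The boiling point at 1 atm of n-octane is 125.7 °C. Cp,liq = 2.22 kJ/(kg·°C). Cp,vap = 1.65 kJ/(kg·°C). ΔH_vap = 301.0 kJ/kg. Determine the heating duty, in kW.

Q = 1200 kW

liquid 80.6→125.7 °C: 100.12 kJ/kg
vaporisation at 125.7 °C: 301 kJ/kg
vapour 125.7→180 °C: 89.595 kJ/kg
Δh = 100.12 + 301 + 89.595 = 490.72 kJ/kg
Q = ṁ·Δh = 146.6 kg/min × 490.72 kJ/kg = 71939 kJ/min
|Q| = 1199 kW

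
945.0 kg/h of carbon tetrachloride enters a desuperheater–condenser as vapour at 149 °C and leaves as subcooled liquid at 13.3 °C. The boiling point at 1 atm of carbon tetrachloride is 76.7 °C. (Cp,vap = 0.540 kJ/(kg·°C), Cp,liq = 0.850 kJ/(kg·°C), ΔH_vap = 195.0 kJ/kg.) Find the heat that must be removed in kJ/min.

vapour 149→76.7 °C: -39.042 kJ/kg
condensation at 76.7 °C: -195 kJ/kg
liquid 76.7→13.3 °C: -53.89 kJ/kg
Δh = -39.042 + -195 + -53.89 = -287.93 kJ/kg
Q = ṁ·Δh = 945.0 kg/h × -287.93 kJ/kg = -272100 kJ/h
|Q| = 75.582 kW = 4534.9 kJ/min

Q_c = 4530 kJ/min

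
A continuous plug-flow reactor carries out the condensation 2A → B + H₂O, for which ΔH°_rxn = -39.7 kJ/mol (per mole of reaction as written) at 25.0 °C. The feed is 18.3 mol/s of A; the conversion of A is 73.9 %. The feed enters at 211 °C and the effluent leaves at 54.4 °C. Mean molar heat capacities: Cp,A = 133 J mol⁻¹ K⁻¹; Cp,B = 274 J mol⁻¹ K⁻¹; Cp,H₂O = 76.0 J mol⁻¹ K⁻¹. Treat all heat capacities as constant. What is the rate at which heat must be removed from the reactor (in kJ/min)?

Q_out = 38000 kJ/min

Extent of reaction ξ = 0.739 × 18.3 / 2 = 6.7618 mol/s
Reaction term: ξ·ΔH°_rxn = 6.7618 × -39.7 = -268.45 kJ/s
Sensible, feed 211→25 °C: -452.71 kJ/s
Outlet flows (mol/s): A 4.7763, B 6.7618, H₂O 6.7618
Sensible, products 25→54.4 °C: 88.256 kJ/s
Q = ΔH = -632.9 kJ/s = -632.9 kW
Heat removed = 37974 kJ/min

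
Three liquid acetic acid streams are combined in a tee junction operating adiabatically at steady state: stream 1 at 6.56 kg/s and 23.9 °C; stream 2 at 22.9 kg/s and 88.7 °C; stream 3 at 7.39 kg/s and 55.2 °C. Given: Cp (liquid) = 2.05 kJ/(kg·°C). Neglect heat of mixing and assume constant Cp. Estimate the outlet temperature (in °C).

No heat crosses the boundary, so H_out = H_in.
Σ ṁᵢCp,ᵢTᵢ = 6.56×2.05×23.9 + 22.9×2.05×88.7 + 7.39×2.05×55.2 = 5321.7
Σ ṁᵢCp,ᵢ = 6.56×2.05 + 22.9×2.05 + 7.39×2.05 = 75.542
T_out = 5321.7 / 75.542 = 70.446 °C

T_out = 70.4 °C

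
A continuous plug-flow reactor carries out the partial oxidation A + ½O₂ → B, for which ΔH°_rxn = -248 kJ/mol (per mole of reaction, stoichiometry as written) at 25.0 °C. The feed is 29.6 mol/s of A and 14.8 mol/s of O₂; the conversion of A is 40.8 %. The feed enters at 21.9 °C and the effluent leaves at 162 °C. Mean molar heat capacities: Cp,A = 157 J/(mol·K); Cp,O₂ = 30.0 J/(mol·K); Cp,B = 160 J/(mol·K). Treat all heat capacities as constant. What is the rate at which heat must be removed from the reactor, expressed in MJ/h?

Extent of reaction ξ = 0.408 × 29.6 = 12.077 mol/s
Reaction term: ξ·ΔH°_rxn = 12.077 × -248 = -2995 kJ/s
Sensible, feed 21.9→25 °C: 15.783 kJ/s
Outlet flows (mol/s): A 17.523, O₂ 8.7616, B 12.077
Sensible, products 25→162 °C: 677.64 kJ/s
Q = ΔH = -2301.6 kJ/s = -2301.6 kW
Heat removed = 8285.8 MJ/h

Q_out = 8290 MJ/h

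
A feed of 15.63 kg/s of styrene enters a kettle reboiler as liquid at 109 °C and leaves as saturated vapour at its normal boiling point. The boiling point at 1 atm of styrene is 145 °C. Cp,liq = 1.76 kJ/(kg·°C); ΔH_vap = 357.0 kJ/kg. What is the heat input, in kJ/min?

liquid 109→145 °C: 63.36 kJ/kg
vaporisation at 145 °C: 357 kJ/kg
Δh = 63.36 + 357 = 420.36 kJ/kg
Q = ṁ·Δh = 15.63 kg/s × 420.36 kJ/kg = 6570.2 kJ/s
|Q| = 6570.2 kW = 394210 kJ/min

Q = 394000 kJ/min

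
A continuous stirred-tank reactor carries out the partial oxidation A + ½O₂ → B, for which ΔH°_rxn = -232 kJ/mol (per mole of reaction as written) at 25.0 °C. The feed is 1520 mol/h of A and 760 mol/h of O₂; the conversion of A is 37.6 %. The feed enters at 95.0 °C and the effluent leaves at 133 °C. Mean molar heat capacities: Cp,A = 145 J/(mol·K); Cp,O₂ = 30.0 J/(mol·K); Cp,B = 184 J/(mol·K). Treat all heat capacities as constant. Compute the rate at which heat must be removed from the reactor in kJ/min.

Extent of reaction ξ = 0.376 × 1520 = 571.52 mol/h
Reaction term: ξ·ΔH°_rxn = 571.52 × -232 = -132590 kJ/h
Sensible, feed 95.0→25 °C: -17024 kJ/h
Outlet flows (mol/h): A 948.48, O₂ 474.24, B 571.52
Sensible, products 25→133 °C: 27747 kJ/h
Q = ΔH = -121870 kJ/h = -33.853 kW
Heat removed = 2031.2 kJ/min

Q_out = 2030 kJ/min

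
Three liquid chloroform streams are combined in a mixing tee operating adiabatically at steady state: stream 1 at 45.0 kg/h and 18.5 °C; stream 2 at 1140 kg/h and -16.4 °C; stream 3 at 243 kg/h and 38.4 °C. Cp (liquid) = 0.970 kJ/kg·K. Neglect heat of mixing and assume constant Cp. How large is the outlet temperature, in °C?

T_out = -5.98 °C

Energy balance with Q = 0: Σ ṁᵢCp,ᵢ(T_out − Tᵢ) = 0
T_out = Σ ṁᵢCp,ᵢTᵢ / Σ ṁᵢCp,ᵢ
      = -8276.3 / 1385.2 = -5.975 °C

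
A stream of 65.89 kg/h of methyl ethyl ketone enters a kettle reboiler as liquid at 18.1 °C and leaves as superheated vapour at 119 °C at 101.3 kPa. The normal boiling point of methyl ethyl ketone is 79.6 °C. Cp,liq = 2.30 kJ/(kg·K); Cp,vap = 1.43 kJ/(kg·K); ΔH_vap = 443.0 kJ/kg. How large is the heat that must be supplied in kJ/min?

liquid 18.1→79.6 °C: 141.45 kJ/kg
vaporisation at 79.6 °C: 443 kJ/kg
vapour 79.6→119 °C: 56.342 kJ/kg
Δh = 141.45 + 443 + 56.342 = 640.79 kJ/kg
Q = ṁ·Δh = 65.89 kg/h × 640.79 kJ/kg = 42222 kJ/h
|Q| = 11.728 kW = 703.7 kJ/min

Q = 704 kJ/min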